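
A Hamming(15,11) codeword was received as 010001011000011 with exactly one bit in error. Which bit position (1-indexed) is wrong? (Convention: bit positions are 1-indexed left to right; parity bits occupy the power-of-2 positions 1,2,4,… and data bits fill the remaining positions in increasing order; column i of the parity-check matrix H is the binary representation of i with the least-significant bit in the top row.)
Syndrome s = H · r^T (mod 2), r = 010001011000011:
  s[0] = (101010101010101)·(010001011000011) mod 2 = 0+0+0+0+0+0+0+0+1+0+0+0+0+0+1 mod 2 = 0
  s[1] = (011001100110011)·(010001011000011) mod 2 = 0+1+0+0+0+1+0+0+0+0+0+0+0+1+1 mod 2 = 0
  s[2] = (000111100001111)·(010001011000011) mod 2 = 0+0+0+0+0+1+0+0+0+0+0+0+0+1+1 mod 2 = 1
  s[3] = (000000011111111)·(010001011000011) mod 2 = 0+0+0+0+0+0+0+1+1+0+0+0+0+1+1 mod 2 = 0
Syndrome = 0010
Column i of H is the binary representation of i, so the syndrome is the binary index of the flipped bit.
Read s = 0010 with s[0] as LSB: 0·2^0 + 0·2^1 + 1·2^2 + 0·2^3 = 4.
Error is at bit position 4.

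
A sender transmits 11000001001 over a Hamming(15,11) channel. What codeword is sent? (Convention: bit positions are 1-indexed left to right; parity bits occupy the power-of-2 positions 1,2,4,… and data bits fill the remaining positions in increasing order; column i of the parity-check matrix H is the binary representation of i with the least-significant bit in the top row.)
Codeword c = d · G (mod 2), d = 11000001001:
  c[0] = d·G[:,0] = (11000001001)·(11011010101) mod 2 = 1+1+0+0+0+0+0+0+0+0+1 mod 2 = 1
  c[1] = d·G[:,1] = (11000001001)·(10110110011) mod 2 = 1+0+0+0+0+0+0+0+0+0+1 mod 2 = 0
  c[2] = d·G[:,2] = (11000001001)·(10000000000) mod 2 = 1+0+0+0+0+0+0+0+0+0+0 mod 2 = 1
  c[3] = d·G[:,3] = (11000001001)·(01110001111) mod 2 = 0+1+0+0+0+0+0+1+0+0+1 mod 2 = 1
  c[4] = d·G[:,4] = (11000001001)·(01000000000) mod 2 = 0+1+0+0+0+0+0+0+0+0+0 mod 2 = 1
  c[5] = d·G[:,5] = (11000001001)·(00100000000) mod 2 = 0+0+0+0+0+0+0+0+0+0+0 mod 2 = 0
  c[6] = d·G[:,6] = (11000001001)·(00010000000) mod 2 = 0+0+0+0+0+0+0+0+0+0+0 mod 2 = 0
  c[7] = d·G[:,7] = (11000001001)·(00001111111) mod 2 = 0+0+0+0+0+0+0+1+0+0+1 mod 2 = 0
  c[8] = d·G[:,8] = (11000001001)·(00001000000) mod 2 = 0+0+0+0+0+0+0+0+0+0+0 mod 2 = 0
  c[9] = d·G[:,9] = (11000001001)·(00000100000) mod 2 = 0+0+0+0+0+0+0+0+0+0+0 mod 2 = 0
  c[10] = d·G[:,10] = (11000001001)·(00000010000) mod 2 = 0+0+0+0+0+0+0+0+0+0+0 mod 2 = 0
  c[11] = d·G[:,11] = (11000001001)·(00000001000) mod 2 = 0+0+0+0+0+0+0+1+0+0+0 mod 2 = 1
  c[12] = d·G[:,12] = (11000001001)·(00000000100) mod 2 = 0+0+0+0+0+0+0+0+0+0+0 mod 2 = 0
  c[13] = d·G[:,13] = (11000001001)·(00000000010) mod 2 = 0+0+0+0+0+0+0+0+0+0+0 mod 2 = 0
  c[14] = d·G[:,14] = (11000001001)·(00000000001) mod 2 = 0+0+0+0+0+0+0+0+0+0+1 mod 2 = 1
Codeword = 101110000001001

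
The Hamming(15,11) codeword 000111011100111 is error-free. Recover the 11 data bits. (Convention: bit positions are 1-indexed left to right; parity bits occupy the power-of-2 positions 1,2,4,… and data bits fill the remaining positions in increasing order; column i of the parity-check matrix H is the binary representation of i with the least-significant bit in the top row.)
Parity bits occupy power-of-2 positions; data bits are at positions {3,5,6,7,9,10,11,12,13,14,15} (1-indexed).
Extract: c[3]=0 c[5]=1 c[6]=1 c[7]=0 c[9]=1 c[10]=1 c[11]=0 c[12]=0 c[13]=1 c[14]=1 c[15]=1
Data = 01101100111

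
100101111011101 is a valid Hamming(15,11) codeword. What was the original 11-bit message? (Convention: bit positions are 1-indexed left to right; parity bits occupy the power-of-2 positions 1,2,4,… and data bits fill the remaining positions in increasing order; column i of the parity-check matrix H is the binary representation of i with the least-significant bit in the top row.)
Parity bits occupy power-of-2 positions; data bits are at positions {3,5,6,7,9,10,11,12,13,14,15} (1-indexed).
Extract: c[3]=0 c[5]=0 c[6]=1 c[7]=1 c[9]=1 c[10]=0 c[11]=1 c[12]=1 c[13]=1 c[14]=0 c[15]=1
Data = 00111011101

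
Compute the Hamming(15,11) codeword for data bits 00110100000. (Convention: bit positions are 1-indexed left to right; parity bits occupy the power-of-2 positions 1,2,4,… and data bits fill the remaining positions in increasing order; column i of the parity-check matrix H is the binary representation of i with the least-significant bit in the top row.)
Codeword c = d · G (mod 2), d = 00110100000:
  c[0] = d·G[:,0] = (00110100000)·(11011010101) mod 2 = 0+0+0+1+0+0+0+0+0+0+0 mod 2 = 1
  c[1] = d·G[:,1] = (00110100000)·(10110110011) mod 2 = 0+0+1+1+0+1+0+0+0+0+0 mod 2 = 1
  c[2] = d·G[:,2] = (00110100000)·(10000000000) mod 2 = 0+0+0+0+0+0+0+0+0+0+0 mod 2 = 0
  c[3] = d·G[:,3] = (00110100000)·(01110001111) mod 2 = 0+0+1+1+0+0+0+0+0+0+0 mod 2 = 0
  c[4] = d·G[:,4] = (00110100000)·(01000000000) mod 2 = 0+0+0+0+0+0+0+0+0+0+0 mod 2 = 0
  c[5] = d·G[:,5] = (00110100000)·(00100000000) mod 2 = 0+0+1+0+0+0+0+0+0+0+0 mod 2 = 1
  c[6] = d·G[:,6] = (00110100000)·(00010000000) mod 2 = 0+0+0+1+0+0+0+0+0+0+0 mod 2 = 1
  c[7] = d·G[:,7] = (00110100000)·(00001111111) mod 2 = 0+0+0+0+0+1+0+0+0+0+0 mod 2 = 1
  c[8] = d·G[:,8] = (00110100000)·(00001000000) mod 2 = 0+0+0+0+0+0+0+0+0+0+0 mod 2 = 0
  c[9] = d·G[:,9] = (00110100000)·(00000100000) mod 2 = 0+0+0+0+0+1+0+0+0+0+0 mod 2 = 1
  c[10] = d·G[:,10] = (00110100000)·(00000010000) mod 2 = 0+0+0+0+0+0+0+0+0+0+0 mod 2 = 0
  c[11] = d·G[:,11] = (00110100000)·(00000001000) mod 2 = 0+0+0+0+0+0+0+0+0+0+0 mod 2 = 0
  c[12] = d·G[:,12] = (00110100000)·(00000000100) mod 2 = 0+0+0+0+0+0+0+0+0+0+0 mod 2 = 0
  c[13] = d·G[:,13] = (00110100000)·(00000000010) mod 2 = 0+0+0+0+0+0+0+0+0+0+0 mod 2 = 0
  c[14] = d·G[:,14] = (00110100000)·(00000000001) mod 2 = 0+0+0+0+0+0+0+0+0+0+0 mod 2 = 0
Codeword = 110001110100000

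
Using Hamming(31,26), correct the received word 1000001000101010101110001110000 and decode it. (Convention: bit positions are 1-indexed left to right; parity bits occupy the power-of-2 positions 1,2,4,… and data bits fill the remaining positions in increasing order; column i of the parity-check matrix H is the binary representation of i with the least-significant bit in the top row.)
Syndrome s = H · r^T (mod 2), r = 1000001000101010101110001110000:
  s[0] = (1010101010101010101010101010101)·(1000001000101010101110001110000) mod 2 = 1+0+0+0+0+0+1+0+0+0+1+0+1+0+1+0+1+0+1+0+1+0+0+0+1+0+1+0+0+0+0 mod 2 = 0
  s[1] = (0110011001100110011001100110011)·(1000001000101010101110001110000) mod 2 = 0+0+0+0+0+0+1+0+0+0+1+0+0+0+1+0+0+0+1+0+0+0+0+0+0+1+1+0+0+0+0 mod 2 = 0
  s[2] = (0001111000011110000111100001111)·(1000001000101010101110001110000) mod 2 = 0+0+0+0+0+0+1+0+0+0+0+0+1+0+1+0+0+0+0+1+1+0+0+0+0+0+0+0+0+0+0 mod 2 = 1
  s[3] = (0000000111111110000000011111111)·(1000001000101010101110001110000) mod 2 = 0+0+0+0+0+0+0+0+0+0+1+0+1+0+1+0+0+0+0+0+0+0+0+0+1+1+1+0+0+0+0 mod 2 = 0
  s[4] = (0000000000000001111111111111111)·(1000001000101010101110001110000) mod 2 = 0+0+0+0+0+0+0+0+0+0+0+0+0+0+0+0+1+0+1+1+1+0+0+0+1+1+1+0+0+0+0 mod 2 = 1
Syndrome = 00101
Column 20 of H equals this syndrome → error at bit 20 (1-indexed).
Flip bit 20: 1000001000101010101110001110000 → 1000001000101010101010001110000
Extract data bits at positions {3,5,6,7,9,10,11,12,13,14,15,17,18,19,20,21,22,23,24,25,26,27,28,29,30,31}: 00010010101101010001110000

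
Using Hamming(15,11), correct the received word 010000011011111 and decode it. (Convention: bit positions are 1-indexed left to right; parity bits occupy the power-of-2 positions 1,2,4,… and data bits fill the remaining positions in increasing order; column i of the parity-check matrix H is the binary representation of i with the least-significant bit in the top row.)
Syndrome s = H · r^T (mod 2), r = 010000011011111:
  s[0] = (101010101010101)·(010000011011111) mod 2 = 0+0+0+0+0+0+0+0+1+0+1+0+1+0+1 mod 2 = 0
  s[1] = (011001100110011)·(010000011011111) mod 2 = 0+1+0+0+0+0+0+0+0+0+1+0+0+1+1 mod 2 = 0
  s[2] = (000111100001111)·(010000011011111) mod 2 = 0+0+0+0+0+0+0+0+0+0+0+1+1+1+1 mod 2 = 0
  s[3] = (000000011111111)·(010000011011111) mod 2 = 0+0+0+0+0+0+0+1+1+0+1+1+1+1+1 mod 2 = 1
Syndrome = 0001
Column 8 of H equals this syndrome → error at bit 8 (1-indexed).
Flip bit 8: 010000011011111 → 010000001011111
Extract data bits at positions {3,5,6,7,9,10,11,12,13,14,15}: 00001011111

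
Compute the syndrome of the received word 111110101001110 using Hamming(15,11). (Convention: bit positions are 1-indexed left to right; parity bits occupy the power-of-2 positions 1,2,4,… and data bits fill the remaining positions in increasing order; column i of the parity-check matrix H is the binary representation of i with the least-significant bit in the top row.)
Syndrome s = H · r^T (mod 2), r = 111110101001110:
  s[0] = (101010101010101)·(111110101001110) mod 2 = 1+0+1+0+1+0+1+0+1+0+0+0+1+0+0 mod 2 = 0
  s[1] = (011001100110011)·(111110101001110) mod 2 = 0+1+1+0+0+0+1+0+0+0+0+0+0+1+0 mod 2 = 0
  s[2] = (000111100001111)·(111110101001110) mod 2 = 0+0+0+1+1+0+1+0+0+0+0+1+1+1+0 mod 2 = 0
  s[3] = (000000011111111)·(111110101001110) mod 2 = 0+0+0+0+0+0+0+0+1+0+0+1+1+1+0 mod 2 = 0
Syndrome = 0000
s = 0: no error detected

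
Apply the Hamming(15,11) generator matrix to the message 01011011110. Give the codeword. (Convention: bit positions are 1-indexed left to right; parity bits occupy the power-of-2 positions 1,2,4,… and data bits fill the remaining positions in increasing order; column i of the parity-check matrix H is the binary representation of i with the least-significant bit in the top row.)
Codeword c = d · G (mod 2), d = 01011011110:
  c[0] = d·G[:,0] = (01011011110)·(11011010101) mod 2 = 0+1+0+1+1+0+1+0+1+0+0 mod 2 = 1
  c[1] = d·G[:,1] = (01011011110)·(10110110011) mod 2 = 0+0+0+1+0+0+1+0+0+1+0 mod 2 = 1
  c[2] = d·G[:,2] = (01011011110)·(10000000000) mod 2 = 0+0+0+0+0+0+0+0+0+0+0 mod 2 = 0
  c[3] = d·G[:,3] = (01011011110)·(01110001111) mod 2 = 0+1+0+1+0+0+0+1+1+1+0 mod 2 = 1
  c[4] = d·G[:,4] = (01011011110)·(01000000000) mod 2 = 0+1+0+0+0+0+0+0+0+0+0 mod 2 = 1
  c[5] = d·G[:,5] = (01011011110)·(00100000000) mod 2 = 0+0+0+0+0+0+0+0+0+0+0 mod 2 = 0
  c[6] = d·G[:,6] = (01011011110)·(00010000000) mod 2 = 0+0+0+1+0+0+0+0+0+0+0 mod 2 = 1
  c[7] = d·G[:,7] = (01011011110)·(00001111111) mod 2 = 0+0+0+0+1+0+1+1+1+1+0 mod 2 = 1
  c[8] = d·G[:,8] = (01011011110)·(00001000000) mod 2 = 0+0+0+0+1+0+0+0+0+0+0 mod 2 = 1
  c[9] = d·G[:,9] = (01011011110)·(00000100000) mod 2 = 0+0+0+0+0+0+0+0+0+0+0 mod 2 = 0
  c[10] = d·G[:,10] = (01011011110)·(00000010000) mod 2 = 0+0+0+0+0+0+1+0+0+0+0 mod 2 = 1
  c[11] = d·G[:,11] = (01011011110)·(00000001000) mod 2 = 0+0+0+0+0+0+0+1+0+0+0 mod 2 = 1
  c[12] = d·G[:,12] = (01011011110)·(00000000100) mod 2 = 0+0+0+0+0+0+0+0+1+0+0 mod 2 = 1
  c[13] = d·G[:,13] = (01011011110)·(00000000010) mod 2 = 0+0+0+0+0+0+0+0+0+1+0 mod 2 = 1
  c[14] = d·G[:,14] = (01011011110)·(00000000001) mod 2 = 0+0+0+0+0+0+0+0+0+0+0 mod 2 = 0
Codeword = 110110111011110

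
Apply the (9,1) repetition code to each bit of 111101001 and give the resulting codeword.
Repeat each bit 9× and concatenate:
1→111111111  1→111111111  1→111111111  1→111111111  0→000000000  1→111111111  0→000000000  0→000000000  1→111111111
Codeword = 111111111111111111111111111111111111000000000111111111000000000000000000111111111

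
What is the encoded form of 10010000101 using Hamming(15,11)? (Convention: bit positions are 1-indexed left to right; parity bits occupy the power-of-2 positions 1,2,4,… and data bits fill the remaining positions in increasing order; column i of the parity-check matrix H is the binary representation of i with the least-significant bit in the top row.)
Codeword c = d · G (mod 2), d = 10010000101:
  c[0] = d·G[:,0] = (10010000101)·(11011010101) mod 2 = 1+0+0+1+0+0+0+0+1+0+1 mod 2 = 0
  c[1] = d·G[:,1] = (10010000101)·(10110110011) mod 2 = 1+0+0+1+0+0+0+0+0+0+1 mod 2 = 1
  c[2] = d·G[:,2] = (10010000101)·(10000000000) mod 2 = 1+0+0+0+0+0+0+0+0+0+0 mod 2 = 1
  c[3] = d·G[:,3] = (10010000101)·(01110001111) mod 2 = 0+0+0+1+0+0+0+0+1+0+1 mod 2 = 1
  c[4] = d·G[:,4] = (10010000101)·(01000000000) mod 2 = 0+0+0+0+0+0+0+0+0+0+0 mod 2 = 0
  c[5] = d·G[:,5] = (10010000101)·(00100000000) mod 2 = 0+0+0+0+0+0+0+0+0+0+0 mod 2 = 0
  c[6] = d·G[:,6] = (10010000101)·(00010000000) mod 2 = 0+0+0+1+0+0+0+0+0+0+0 mod 2 = 1
  c[7] = d·G[:,7] = (10010000101)·(00001111111) mod 2 = 0+0+0+0+0+0+0+0+1+0+1 mod 2 = 0
  c[8] = d·G[:,8] = (10010000101)·(00001000000) mod 2 = 0+0+0+0+0+0+0+0+0+0+0 mod 2 = 0
  c[9] = d·G[:,9] = (10010000101)·(00000100000) mod 2 = 0+0+0+0+0+0+0+0+0+0+0 mod 2 = 0
  c[10] = d·G[:,10] = (10010000101)·(00000010000) mod 2 = 0+0+0+0+0+0+0+0+0+0+0 mod 2 = 0
  c[11] = d·G[:,11] = (10010000101)·(00000001000) mod 2 = 0+0+0+0+0+0+0+0+0+0+0 mod 2 = 0
  c[12] = d·G[:,12] = (10010000101)·(00000000100) mod 2 = 0+0+0+0+0+0+0+0+1+0+0 mod 2 = 1
  c[13] = d·G[:,13] = (10010000101)·(00000000010) mod 2 = 0+0+0+0+0+0+0+0+0+0+0 mod 2 = 0
  c[14] = d·G[:,14] = (10010000101)·(00000000001) mod 2 = 0+0+0+0+0+0+0+0+0+0+1 mod 2 = 1
Codeword = 011100100000101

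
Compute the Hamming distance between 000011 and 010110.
XOR = 010101, count of 1s = 3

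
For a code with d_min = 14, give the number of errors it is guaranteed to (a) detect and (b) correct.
(a) Detection requires d_min ≥ e+1, so e ≤ d_min − 1 = 13.
(b) Correction requires d_min ≥ 2t+1, so t ≤ ⌊(d_min − 1)/2⌋ = ⌊13/2⌋ = 6.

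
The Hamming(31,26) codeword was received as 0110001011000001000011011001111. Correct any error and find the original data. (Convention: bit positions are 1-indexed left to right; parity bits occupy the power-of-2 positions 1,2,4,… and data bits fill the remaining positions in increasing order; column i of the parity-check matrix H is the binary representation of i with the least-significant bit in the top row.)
Syndrome s = H · r^T (mod 2), r = 0110001011000001000011011001111:
  s[0] = (1010101010101010101010101010101)·(0110001011000001000011011001111) mod 2 = 0+0+1+0+0+0+1+0+1+0+0+0+0+0+0+0+0+0+0+0+1+0+0+0+1+0+0+0+1+0+1 mod 2 = 1
  s[1] = (0110011001100110011001100110011)·(0110001011000001000011011001111) mod 2 = 0+1+1+0+0+0+1+0+0+1+0+0+0+0+0+0+0+0+0+0+0+1+0+0+0+0+0+0+0+1+1 mod 2 = 1
  s[2] = (0001111000011110000111100001111)·(0110001011000001000011011001111) mod 2 = 0+0+0+0+0+0+1+0+0+0+0+0+0+0+0+0+0+0+0+0+1+1+0+0+0+0+0+1+1+1+1 mod 2 = 1
  s[3] = (0000000111111110000000011111111)·(0110001011000001000011011001111) mod 2 = 0+0+0+0+0+0+0+0+1+1+0+0+0+0+0+0+0+0+0+0+0+0+0+1+1+0+0+1+1+1+1 mod 2 = 0
  s[4] = (0000000000000001111111111111111)·(0110001011000001000011011001111) mod 2 = 0+0+0+0+0+0+0+0+0+0+0+0+0+0+0+1+0+0+0+0+1+1+0+1+1+0+0+1+1+1+1 mod 2 = 1
Syndrome = 11101
Column 23 of H equals this syndrome → error at bit 23 (1-indexed).
Flip bit 23: 0110001011000001000011011001111 → 0110001011000001000011111001111
Extract data bits at positions {3,5,6,7,9,10,11,12,13,14,15,17,18,19,20,21,22,23,24,25,26,27,28,29,30,31}: 10011100000000011111001111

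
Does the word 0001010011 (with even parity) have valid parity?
Sum of all bits: 0+0+0+1+0+1+0+0+1+1 = 4; 4 mod 2 = 0. Result is 0 → valid parity.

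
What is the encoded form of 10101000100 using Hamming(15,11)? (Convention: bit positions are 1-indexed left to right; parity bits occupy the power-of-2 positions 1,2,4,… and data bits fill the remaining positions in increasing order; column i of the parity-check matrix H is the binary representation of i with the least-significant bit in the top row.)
Codeword c = d · G (mod 2), d = 10101000100:
  c[0] = d·G[:,0] = (10101000100)·(11011010101) mod 2 = 1+0+0+0+1+0+0+0+1+0+0 mod 2 = 1
  c[1] = d·G[:,1] = (10101000100)·(10110110011) mod 2 = 1+0+1+0+0+0+0+0+0+0+0 mod 2 = 0
  c[2] = d·G[:,2] = (10101000100)·(10000000000) mod 2 = 1+0+0+0+0+0+0+0+0+0+0 mod 2 = 1
  c[3] = d·G[:,3] = (10101000100)·(01110001111) mod 2 = 0+0+1+0+0+0+0+0+1+0+0 mod 2 = 0
  c[4] = d·G[:,4] = (10101000100)·(01000000000) mod 2 = 0+0+0+0+0+0+0+0+0+0+0 mod 2 = 0
  c[5] = d·G[:,5] = (10101000100)·(00100000000) mod 2 = 0+0+1+0+0+0+0+0+0+0+0 mod 2 = 1
  c[6] = d·G[:,6] = (10101000100)·(00010000000) mod 2 = 0+0+0+0+0+0+0+0+0+0+0 mod 2 = 0
  c[7] = d·G[:,7] = (10101000100)·(00001111111) mod 2 = 0+0+0+0+1+0+0+0+1+0+0 mod 2 = 0
  c[8] = d·G[:,8] = (10101000100)·(00001000000) mod 2 = 0+0+0+0+1+0+0+0+0+0+0 mod 2 = 1
  c[9] = d·G[:,9] = (10101000100)·(00000100000) mod 2 = 0+0+0+0+0+0+0+0+0+0+0 mod 2 = 0
  c[10] = d·G[:,10] = (10101000100)·(00000010000) mod 2 = 0+0+0+0+0+0+0+0+0+0+0 mod 2 = 0
  c[11] = d·G[:,11] = (10101000100)·(00000001000) mod 2 = 0+0+0+0+0+0+0+0+0+0+0 mod 2 = 0
  c[12] = d·G[:,12] = (10101000100)·(00000000100) mod 2 = 0+0+0+0+0+0+0+0+1+0+0 mod 2 = 1
  c[13] = d·G[:,13] = (10101000100)·(00000000010) mod 2 = 0+0+0+0+0+0+0+0+0+0+0 mod 2 = 0
  c[14] = d·G[:,14] = (10101000100)·(00000000001) mod 2 = 0+0+0+0+0+0+0+0+0+0+0 mod 2 = 0
Codeword = 101001001000100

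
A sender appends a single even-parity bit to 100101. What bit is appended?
Sum of data bits: 1+0+0+1+0+1 = 3.
3 mod 2 = 1, so parity bit = 1.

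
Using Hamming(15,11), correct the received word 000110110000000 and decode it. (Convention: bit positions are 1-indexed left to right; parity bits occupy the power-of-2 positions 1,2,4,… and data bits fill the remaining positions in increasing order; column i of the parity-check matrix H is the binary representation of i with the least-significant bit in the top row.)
Syndrome s = H · r^T (mod 2), r = 000110110000000:
  s[0] = (101010101010101)·(000110110000000) mod 2 = 0+0+0+0+1+0+1+0+0+0+0+0+0+0+0 mod 2 = 0
  s[1] = (011001100110011)·(000110110000000) mod 2 = 0+0+0+0+0+0+1+0+0+0+0+0+0+0+0 mod 2 = 1
  s[2] = (000111100001111)·(000110110000000) mod 2 = 0+0+0+1+1+0+1+0+0+0+0+0+0+0+0 mod 2 = 1
  s[3] = (000000011111111)·(000110110000000) mod 2 = 0+0+0+0+0+0+0+1+0+0+0+0+0+0+0 mod 2 = 1
Syndrome = 0111
Column 14 of H equals this syndrome → error at bit 14 (1-indexed).
Flip bit 14: 000110110000000 → 000110110000010
Extract data bits at positions {3,5,6,7,9,10,11,12,13,14,15}: 01010000010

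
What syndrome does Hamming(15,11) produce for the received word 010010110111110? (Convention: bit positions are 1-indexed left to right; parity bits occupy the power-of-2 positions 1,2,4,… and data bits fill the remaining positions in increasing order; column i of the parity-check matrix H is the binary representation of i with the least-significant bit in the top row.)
Syndrome s = H · r^T (mod 2), r = 010010110111110:
  s[0] = (101010101010101)·(010010110111110) mod 2 = 0+0+0+0+1+0+1+0+0+0+1+0+1+0+0 mod 2 = 0
  s[1] = (011001100110011)·(010010110111110) mod 2 = 0+1+0+0+0+0+1+0+0+1+1+0+0+1+0 mod 2 = 1
  s[2] = (000111100001111)·(010010110111110) mod 2 = 0+0+0+0+1+0+1+0+0+0+0+1+1+1+0 mod 2 = 1
  s[3] = (000000011111111)·(010010110111110) mod 2 = 0+0+0+0+0+0+0+1+0+1+1+1+1+1+0 mod 2 = 0
Syndrome = 0110
Non-zero syndrome: error at position 6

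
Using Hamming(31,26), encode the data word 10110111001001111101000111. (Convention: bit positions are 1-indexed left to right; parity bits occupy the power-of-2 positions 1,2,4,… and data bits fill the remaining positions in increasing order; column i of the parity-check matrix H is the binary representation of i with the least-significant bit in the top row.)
Codeword c = d · G (mod 2), d = 10110111001001111101000111:
  c[0] = d·G[:,0] = (10110111001001111101000111)·(11011010101101010101010101) mod 2 = 1+0+0+1+0+0+1+0+0+0+1+0+0+1+0+1+0+1+0+1+0+0+0+1+0+1 mod 2 = 0
  c[1] = d·G[:,1] = (10110111001001111101000111)·(10110110011011001100110011) mod 2 = 1+0+1+1+0+1+1+0+0+0+1+0+0+1+0+0+1+1+0+0+0+0+0+0+1+1 mod 2 = 1
  c[2] = d·G[:,2] = (10110111001001111101000111)·(10000000000000000000000000) mod 2 = 1+0+0+0+0+0+0+0+0+0+0+0+0+0+0+0+0+0+0+0+0+0+0+0+0+0 mod 2 = 1
  c[3] = d·G[:,3] = (10110111001001111101000111)·(01110001111000111100001111) mod 2 = 0+0+1+1+0+0+0+1+0+0+1+0+0+0+1+1+1+1+0+0+0+0+0+1+1+1 mod 2 = 1
  c[4] = d·G[:,4] = (10110111001001111101000111)·(01000000000000000000000000) mod 2 = 0+0+0+0+0+0+0+0+0+0+0+0+0+0+0+0+0+0+0+0+0+0+0+0+0+0 mod 2 = 0
  c[5] = d·G[:,5] = (10110111001001111101000111)·(00100000000000000000000000) mod 2 = 0+0+1+0+0+0+0+0+0+0+0+0+0+0+0+0+0+0+0+0+0+0+0+0+0+0 mod 2 = 1
  c[6] = d·G[:,6] = (10110111001001111101000111)·(00010000000000000000000000) mod 2 = 0+0+0+1+0+0+0+0+0+0+0+0+0+0+0+0+0+0+0+0+0+0+0+0+0+0 mod 2 = 1
  c[7] = d·G[:,7] = (10110111001001111101000111)·(00001111111000000011111111) mod 2 = 0+0+0+0+0+1+1+1+0+0+1+0+0+0+0+0+0+0+0+1+0+0+0+1+1+1 mod 2 = 0
  c[8] = d·G[:,8] = (10110111001001111101000111)·(00001000000000000000000000) mod 2 = 0+0+0+0+0+0+0+0+0+0+0+0+0+0+0+0+0+0+0+0+0+0+0+0+0+0 mod 2 = 0
  c[9] = d·G[:,9] = (10110111001001111101000111)·(00000100000000000000000000) mod 2 = 0+0+0+0+0+1+0+0+0+0+0+0+0+0+0+0+0+0+0+0+0+0+0+0+0+0 mod 2 = 1
  c[10] = d·G[:,10] = (10110111001001111101000111)·(00000010000000000000000000) mod 2 = 0+0+0+0+0+0+1+0+0+0+0+0+0+0+0+0+0+0+0+0+0+0+0+0+0+0 mod 2 = 1
  c[11] = d·G[:,11] = (10110111001001111101000111)·(00000001000000000000000000) mod 2 = 0+0+0+0+0+0+0+1+0+0+0+0+0+0+0+0+0+0+0+0+0+0+0+0+0+0 mod 2 = 1
  c[12] = d·G[:,12] = (10110111001001111101000111)·(00000000100000000000000000) mod 2 = 0+0+0+0+0+0+0+0+0+0+0+0+0+0+0+0+0+0+0+0+0+0+0+0+0+0 mod 2 = 0
  c[13] = d·G[:,13] = (10110111001001111101000111)·(00000000010000000000000000) mod 2 = 0+0+0+0+0+0+0+0+0+0+0+0+0+0+0+0+0+0+0+0+0+0+0+0+0+0 mod 2 = 0
  c[14] = d·G[:,14] = (10110111001001111101000111)·(00000000001000000000000000) mod 2 = 0+0+0+0+0+0+0+0+0+0+1+0+0+0+0+0+0+0+0+0+0+0+0+0+0+0 mod 2 = 1
  c[15] = d·G[:,15] = (10110111001001111101000111)·(00000000000111111111111111) mod 2 = 0+0+0+0+0+0+0+0+0+0+0+0+0+1+1+1+1+1+0+1+0+0+0+1+1+1 mod 2 = 1
  c[16] = d·G[:,16] = (10110111001001111101000111)·(00000000000100000000000000) mod 2 = 0+0+0+0+0+0+0+0+0+0+0+0+0+0+0+0+0+0+0+0+0+0+0+0+0+0 mod 2 = 0
  c[17] = d·G[:,17] = (10110111001001111101000111)·(00000000000010000000000000) mod 2 = 0+0+0+0+0+0+0+0+0+0+0+0+0+0+0+0+0+0+0+0+0+0+0+0+0+0 mod 2 = 0
  c[18] = d·G[:,18] = (10110111001001111101000111)·(00000000000001000000000000) mod 2 = 0+0+0+0+0+0+0+0+0+0+0+0+0+1+0+0+0+0+0+0+0+0+0+0+0+0 mod 2 = 1
  c[19] = d·G[:,19] = (10110111001001111101000111)·(00000000000000100000000000) mod 2 = 0+0+0+0+0+0+0+0+0+0+0+0+0+0+1+0+0+0+0+0+0+0+0+0+0+0 mod 2 = 1
  c[20] = d·G[:,20] = (10110111001001111101000111)·(00000000000000010000000000) mod 2 = 0+0+0+0+0+0+0+0+0+0+0+0+0+0+0+1+0+0+0+0+0+0+0+0+0+0 mod 2 = 1
  c[21] = d·G[:,21] = (10110111001001111101000111)·(00000000000000001000000000) mod 2 = 0+0+0+0+0+0+0+0+0+0+0+0+0+0+0+0+1+0+0+0+0+0+0+0+0+0 mod 2 = 1
  c[22] = d·G[:,22] = (10110111001001111101000111)·(00000000000000000100000000) mod 2 = 0+0+0+0+0+0+0+0+0+0+0+0+0+0+0+0+0+1+0+0+0+0+0+0+0+0 mod 2 = 1
  c[23] = d·G[:,23] = (10110111001001111101000111)·(00000000000000000010000000) mod 2 = 0+0+0+0+0+0+0+0+0+0+0+0+0+0+0+0+0+0+0+0+0+0+0+0+0+0 mod 2 = 0
  c[24] = d·G[:,24] = (10110111001001111101000111)·(00000000000000000001000000) mod 2 = 0+0+0+0+0+0+0+0+0+0+0+0+0+0+0+0+0+0+0+1+0+0+0+0+0+0 mod 2 = 1
  c[25] = d·G[:,25] = (10110111001001111101000111)·(00000000000000000000100000) mod 2 = 0+0+0+0+0+0+0+0+0+0+0+0+0+0+0+0+0+0+0+0+0+0+0+0+0+0 mod 2 = 0
  c[26] = d·G[:,26] = (10110111001001111101000111)·(00000000000000000000010000) mod 2 = 0+0+0+0+0+0+0+0+0+0+0+0+0+0+0+0+0+0+0+0+0+0+0+0+0+0 mod 2 = 0
  c[27] = d·G[:,27] = (10110111001001111101000111)·(00000000000000000000001000) mod 2 = 0+0+0+0+0+0+0+0+0+0+0+0+0+0+0+0+0+0+0+0+0+0+0+0+0+0 mod 2 = 0
  c[28] = d·G[:,28] = (10110111001001111101000111)·(00000000000000000000000100) mod 2 = 0+0+0+0+0+0+0+0+0+0+0+0+0+0+0+0+0+0+0+0+0+0+0+1+0+0 mod 2 = 1
  c[29] = d·G[:,29] = (10110111001001111101000111)·(00000000000000000000000010) mod 2 = 0+0+0+0+0+0+0+0+0+0+0+0+0+0+0+0+0+0+0+0+0+0+0+0+1+0 mod 2 = 1
  c[30] = d·G[:,30] = (10110111001001111101000111)·(00000000000000000000000001) mod 2 = 0+0+0+0+0+0+0+0+0+0+0+0+0+0+0+0+0+0+0+0+0+0+0+0+0+1 mod 2 = 1
Codeword = 0111011001110011001111101000111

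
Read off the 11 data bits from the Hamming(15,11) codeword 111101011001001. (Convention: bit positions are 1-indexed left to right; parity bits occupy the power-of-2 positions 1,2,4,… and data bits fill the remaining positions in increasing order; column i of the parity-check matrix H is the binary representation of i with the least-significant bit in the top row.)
Parity bits occupy power-of-2 positions; data bits are at positions {3,5,6,7,9,10,11,12,13,14,15} (1-indexed).
Extract: c[3]=1 c[5]=0 c[6]=1 c[7]=0 c[9]=1 c[10]=0 c[11]=0 c[12]=1 c[13]=0 c[14]=0 c[15]=1
Data = 10101001001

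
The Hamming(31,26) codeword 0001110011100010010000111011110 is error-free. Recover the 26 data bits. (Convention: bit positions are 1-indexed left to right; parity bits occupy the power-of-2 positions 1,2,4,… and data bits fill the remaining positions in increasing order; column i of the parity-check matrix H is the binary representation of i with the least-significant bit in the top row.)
Parity bits occupy power-of-2 positions; data bits are at positions {3,5,6,7,9,10,11,12,13,14,15,17,18,19,20,21,22,23,24,25,26,27,28,29,30,31} (1-indexed).
Extract: c[3]=0 c[5]=1 c[6]=1 c[7]=0 c[9]=1 c[10]=1 c[11]=1 c[12]=0 c[13]=0 c[14]=0 c[15]=1 c[17]=0 c[18]=1 c[19]=0 c[20]=0 c[21]=0 c[22]=0 c[23]=1 c[24]=1 c[25]=1 c[26]=0 c[27]=1 c[28]=1 c[29]=1 c[30]=1 c[31]=0
Data = 01101110001010000111011110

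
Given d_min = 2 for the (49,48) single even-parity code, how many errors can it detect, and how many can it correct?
Detection only: up to d_min − 1 = 1 errors.
Correction: up to ⌊(d_min − 1)/2⌋ = ⌊1/2⌋ = 0 errors.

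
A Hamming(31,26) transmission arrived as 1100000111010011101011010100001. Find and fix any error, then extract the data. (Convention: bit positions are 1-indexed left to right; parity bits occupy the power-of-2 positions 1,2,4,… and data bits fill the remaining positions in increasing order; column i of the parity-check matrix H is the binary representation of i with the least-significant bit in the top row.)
Syndrome s = H · r^T (mod 2), r = 1100000111010011101011010100001:
  s[0] = (1010101010101010101010101010101)·(1100000111010011101011010100001) mod 2 = 1+0+0+0+0+0+0+0+1+0+0+0+0+0+1+0+1+0+1+0+1+0+0+0+0+0+0+0+0+0+1 mod 2 = 1
  s[1] = (0110011001100110011001100110011)·(1100000111010011101011010100001) mod 2 = 0+1+0+0+0+0+0+0+0+1+0+0+0+0+1+0+0+0+1+0+0+1+0+0+0+1+0+0+0+0+1 mod 2 = 1
  s[2] = (0001111000011110000111100001111)·(1100000111010011101011010100001) mod 2 = 0+0+0+0+0+0+0+0+0+0+0+1+0+0+1+0+0+0+0+0+1+1+0+0+0+0+0+0+0+0+1 mod 2 = 1
  s[3] = (0000000111111110000000011111111)·(1100000111010011101011010100001) mod 2 = 0+0+0+0+0+0+0+1+1+1+0+1+0+0+1+0+0+0+0+0+0+0+0+1+0+1+0+0+0+0+1 mod 2 = 0
  s[4] = (0000000000000001111111111111111)·(1100000111010011101011010100001) mod 2 = 0+0+0+0+0+0+0+0+0+0+0+0+0+0+0+1+1+0+1+0+1+1+0+1+0+1+0+0+0+0+1 mod 2 = 0
Syndrome = 11100
Column 7 of H equals this syndrome → error at bit 7 (1-indexed).
Flip bit 7: 1100000111010011101011010100001 → 1100001111010011101011010100001
Extract data bits at positions {3,5,6,7,9,10,11,12,13,14,15,17,18,19,20,21,22,23,24,25,26,27,28,29,30,31}: 00011101001101011010100001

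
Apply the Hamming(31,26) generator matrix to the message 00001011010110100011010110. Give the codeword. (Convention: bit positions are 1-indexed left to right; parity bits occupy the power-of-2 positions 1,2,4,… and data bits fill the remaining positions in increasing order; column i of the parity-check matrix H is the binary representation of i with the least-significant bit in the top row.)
Codeword c = d · G (mod 2), d = 00001011010110100011010110:
  c[0] = d·G[:,0] = (00001011010110100011010110)·(11011010101101010101010101) mod 2 = 0+0+0+0+1+0+1+0+0+0+0+1+0+0+0+0+0+0+0+1+0+1+0+1+0+0 mod 2 = 0
  c[1] = d·G[:,1] = (00001011010110100011010110)·(10110110011011001100110011) mod 2 = 0+0+0+0+0+0+1+0+0+1+0+0+1+0+0+0+0+0+0+0+0+1+0+0+1+0 mod 2 = 1
  c[2] = d·G[:,2] = (00001011010110100011010110)·(10000000000000000000000000) mod 2 = 0+0+0+0+0+0+0+0+0+0+0+0+0+0+0+0+0+0+0+0+0+0+0+0+0+0 mod 2 = 0
  c[3] = d·G[:,3] = (00001011010110100011010110)·(01110001111000111100001111) mod 2 = 0+0+0+0+0+0+0+1+0+1+0+0+0+0+1+0+0+0+0+0+0+0+0+1+1+0 mod 2 = 1
  c[4] = d·G[:,4] = (00001011010110100011010110)·(01000000000000000000000000) mod 2 = 0+0+0+0+0+0+0+0+0+0+0+0+0+0+0+0+0+0+0+0+0+0+0+0+0+0 mod 2 = 0
  c[5] = d·G[:,5] = (00001011010110100011010110)·(00100000000000000000000000) mod 2 = 0+0+0+0+0+0+0+0+0+0+0+0+0+0+0+0+0+0+0+0+0+0+0+0+0+0 mod 2 = 0
  c[6] = d·G[:,6] = (00001011010110100011010110)·(00010000000000000000000000) mod 2 = 0+0+0+0+0+0+0+0+0+0+0+0+0+0+0+0+0+0+0+0+0+0+0+0+0+0 mod 2 = 0
  c[7] = d·G[:,7] = (00001011010110100011010110)·(00001111111000000011111111) mod 2 = 0+0+0+0+1+0+1+1+0+1+0+0+0+0+0+0+0+0+1+1+0+1+0+1+1+0 mod 2 = 1
  c[8] = d·G[:,8] = (00001011010110100011010110)·(00001000000000000000000000) mod 2 = 0+0+0+0+1+0+0+0+0+0+0+0+0+0+0+0+0+0+0+0+0+0+0+0+0+0 mod 2 = 1
  c[9] = d·G[:,9] = (00001011010110100011010110)·(00000100000000000000000000) mod 2 = 0+0+0+0+0+0+0+0+0+0+0+0+0+0+0+0+0+0+0+0+0+0+0+0+0+0 mod 2 = 0
  c[10] = d·G[:,10] = (00001011010110100011010110)·(00000010000000000000000000) mod 2 = 0+0+0+0+0+0+1+0+0+0+0+0+0+0+0+0+0+0+0+0+0+0+0+0+0+0 mod 2 = 1
  c[11] = d·G[:,11] = (00001011010110100011010110)·(00000001000000000000000000) mod 2 = 0+0+0+0+0+0+0+1+0+0+0+0+0+0+0+0+0+0+0+0+0+0+0+0+0+0 mod 2 = 1
  c[12] = d·G[:,12] = (00001011010110100011010110)·(00000000100000000000000000) mod 2 = 0+0+0+0+0+0+0+0+0+0+0+0+0+0+0+0+0+0+0+0+0+0+0+0+0+0 mod 2 = 0
  c[13] = d·G[:,13] = (00001011010110100011010110)·(00000000010000000000000000) mod 2 = 0+0+0+0+0+0+0+0+0+1+0+0+0+0+0+0+0+0+0+0+0+0+0+0+0+0 mod 2 = 1
  c[14] = d·G[:,14] = (00001011010110100011010110)·(00000000001000000000000000) mod 2 = 0+0+0+0+0+0+0+0+0+0+0+0+0+0+0+0+0+0+0+0+0+0+0+0+0+0 mod 2 = 0
  c[15] = d·G[:,15] = (00001011010110100011010110)·(00000000000111111111111111) mod 2 = 0+0+0+0+0+0+0+0+0+0+0+1+1+0+1+0+0+0+1+1+0+1+0+1+1+0 mod 2 = 0
  c[16] = d·G[:,16] = (00001011010110100011010110)·(00000000000100000000000000) mod 2 = 0+0+0+0+0+0+0+0+0+0+0+1+0+0+0+0+0+0+0+0+0+0+0+0+0+0 mod 2 = 1
  c[17] = d·G[:,17] = (00001011010110100011010110)·(00000000000010000000000000) mod 2 = 0+0+0+0+0+0+0+0+0+0+0+0+1+0+0+0+0+0+0+0+0+0+0+0+0+0 mod 2 = 1
  c[18] = d·G[:,18] = (00001011010110100011010110)·(00000000000001000000000000) mod 2 = 0+0+0+0+0+0+0+0+0+0+0+0+0+0+0+0+0+0+0+0+0+0+0+0+0+0 mod 2 = 0
  c[19] = d·G[:,19] = (00001011010110100011010110)·(00000000000000100000000000) mod 2 = 0+0+0+0+0+0+0+0+0+0+0+0+0+0+1+0+0+0+0+0+0+0+0+0+0+0 mod 2 = 1
  c[20] = d·G[:,20] = (00001011010110100011010110)·(00000000000000010000000000) mod 2 = 0+0+0+0+0+0+0+0+0+0+0+0+0+0+0+0+0+0+0+0+0+0+0+0+0+0 mod 2 = 0
  c[21] = d·G[:,21] = (00001011010110100011010110)·(00000000000000001000000000) mod 2 = 0+0+0+0+0+0+0+0+0+0+0+0+0+0+0+0+0+0+0+0+0+0+0+0+0+0 mod 2 = 0
  c[22] = d·G[:,22] = (00001011010110100011010110)·(00000000000000000100000000) mod 2 = 0+0+0+0+0+0+0+0+0+0+0+0+0+0+0+0+0+0+0+0+0+0+0+0+0+0 mod 2 = 0
  c[23] = d·G[:,23] = (00001011010110100011010110)·(00000000000000000010000000) mod 2 = 0+0+0+0+0+0+0+0+0+0+0+0+0+0+0+0+0+0+1+0+0+0+0+0+0+0 mod 2 = 1
  c[24] = d·G[:,24] = (00001011010110100011010110)·(00000000000000000001000000) mod 2 = 0+0+0+0+0+0+0+0+0+0+0+0+0+0+0+0+0+0+0+1+0+0+0+0+0+0 mod 2 = 1
  c[25] = d·G[:,25] = (00001011010110100011010110)·(00000000000000000000100000) mod 2 = 0+0+0+0+0+0+0+0+0+0+0+0+0+0+0+0+0+0+0+0+0+0+0+0+0+0 mod 2 = 0
  c[26] = d·G[:,26] = (00001011010110100011010110)·(00000000000000000000010000) mod 2 = 0+0+0+0+0+0+0+0+0+0+0+0+0+0+0+0+0+0+0+0+0+1+0+0+0+0 mod 2 = 1
  c[27] = d·G[:,27] = (00001011010110100011010110)·(00000000000000000000001000) mod 2 = 0+0+0+0+0+0+0+0+0+0+0+0+0+0+0+0+0+0+0+0+0+0+0+0+0+0 mod 2 = 0
  c[28] = d·G[:,28] = (00001011010110100011010110)·(00000000000000000000000100) mod 2 = 0+0+0+0+0+0+0+0+0+0+0+0+0+0+0+0+0+0+0+0+0+0+0+1+0+0 mod 2 = 1
  c[29] = d·G[:,29] = (00001011010110100011010110)·(00000000000000000000000010) mod 2 = 0+0+0+0+0+0+0+0+0+0+0+0+0+0+0+0+0+0+0+0+0+0+0+0+1+0 mod 2 = 1
  c[30] = d·G[:,30] = (00001011010110100011010110)·(00000000000000000000000001) mod 2 = 0+0+0+0+0+0+0+0+0+0+0+0+0+0+0+0+0+0+0+0+0+0+0+0+0+0 mod 2 = 0
Codeword = 0101000110110100110100011010110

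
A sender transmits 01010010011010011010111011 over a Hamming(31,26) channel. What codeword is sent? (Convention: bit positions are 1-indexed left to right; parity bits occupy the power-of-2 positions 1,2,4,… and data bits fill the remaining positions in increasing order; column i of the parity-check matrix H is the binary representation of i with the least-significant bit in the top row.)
Codeword c = d · G (mod 2), d = 01010010011010011010111011:
  c[0] = d·G[:,0] = (01010010011010011010111011)·(11011010101101010101010101) mod 2 = 0+1+0+1+0+0+1+0+0+0+1+0+0+0+0+1+0+0+0+0+0+1+0+0+0+1 mod 2 = 1
  c[1] = d·G[:,1] = (01010010011010011010111011)·(10110110011011001100110011) mod 2 = 0+0+0+1+0+0+1+0+0+1+1+0+1+0+0+0+1+0+0+0+1+1+0+0+1+1 mod 2 = 0
  c[2] = d·G[:,2] = (01010010011010011010111011)·(10000000000000000000000000) mod 2 = 0+0+0+0+0+0+0+0+0+0+0+0+0+0+0+0+0+0+0+0+0+0+0+0+0+0 mod 2 = 0
  c[3] = d·G[:,3] = (01010010011010011010111011)·(01110001111000111100001111) mod 2 = 0+1+0+1+0+0+0+0+0+1+1+0+0+0+0+1+1+0+0+0+0+0+1+0+1+1 mod 2 = 1
  c[4] = d·G[:,4] = (01010010011010011010111011)·(01000000000000000000000000) mod 2 = 0+1+0+0+0+0+0+0+0+0+0+0+0+0+0+0+0+0+0+0+0+0+0+0+0+0 mod 2 = 1
  c[5] = d·G[:,5] = (01010010011010011010111011)·(00100000000000000000000000) mod 2 = 0+0+0+0+0+0+0+0+0+0+0+0+0+0+0+0+0+0+0+0+0+0+0+0+0+0 mod 2 = 0
  c[6] = d·G[:,6] = (01010010011010011010111011)·(00010000000000000000000000) mod 2 = 0+0+0+1+0+0+0+0+0+0+0+0+0+0+0+0+0+0+0+0+0+0+0+0+0+0 mod 2 = 1
  c[7] = d·G[:,7] = (01010010011010011010111011)·(00001111111000000011111111) mod 2 = 0+0+0+0+0+0+1+0+0+1+1+0+0+0+0+0+0+0+1+0+1+1+1+0+1+1 mod 2 = 1
  c[8] = d·G[:,8] = (01010010011010011010111011)·(00001000000000000000000000) mod 2 = 0+0+0+0+0+0+0+0+0+0+0+0+0+0+0+0+0+0+0+0+0+0+0+0+0+0 mod 2 = 0
  c[9] = d·G[:,9] = (01010010011010011010111011)·(00000100000000000000000000) mod 2 = 0+0+0+0+0+0+0+0+0+0+0+0+0+0+0+0+0+0+0+0+0+0+0+0+0+0 mod 2 = 0
  c[10] = d·G[:,10] = (01010010011010011010111011)·(00000010000000000000000000) mod 2 = 0+0+0+0+0+0+1+0+0+0+0+0+0+0+0+0+0+0+0+0+0+0+0+0+0+0 mod 2 = 1
  c[11] = d·G[:,11] = (01010010011010011010111011)·(00000001000000000000000000) mod 2 = 0+0+0+0+0+0+0+0+0+0+0+0+0+0+0+0+0+0+0+0+0+0+0+0+0+0 mod 2 = 0
  c[12] = d·G[:,12] = (01010010011010011010111011)·(00000000100000000000000000) mod 2 = 0+0+0+0+0+0+0+0+0+0+0+0+0+0+0+0+0+0+0+0+0+0+0+0+0+0 mod 2 = 0
  c[13] = d·G[:,13] = (01010010011010011010111011)·(00000000010000000000000000) mod 2 = 0+0+0+0+0+0+0+0+0+1+0+0+0+0+0+0+0+0+0+0+0+0+0+0+0+0 mod 2 = 1
  c[14] = d·G[:,14] = (01010010011010011010111011)·(00000000001000000000000000) mod 2 = 0+0+0+0+0+0+0+0+0+0+1+0+0+0+0+0+0+0+0+0+0+0+0+0+0+0 mod 2 = 1
  c[15] = d·G[:,15] = (01010010011010011010111011)·(00000000000111111111111111) mod 2 = 0+0+0+0+0+0+0+0+0+0+0+0+1+0+0+1+1+0+1+0+1+1+1+0+1+1 mod 2 = 1
  c[16] = d·G[:,16] = (01010010011010011010111011)·(00000000000100000000000000) mod 2 = 0+0+0+0+0+0+0+0+0+0+0+0+0+0+0+0+0+0+0+0+0+0+0+0+0+0 mod 2 = 0
  c[17] = d·G[:,17] = (01010010011010011010111011)·(00000000000010000000000000) mod 2 = 0+0+0+0+0+0+0+0+0+0+0+0+1+0+0+0+0+0+0+0+0+0+0+0+0+0 mod 2 = 1
  c[18] = d·G[:,18] = (01010010011010011010111011)·(00000000000001000000000000) mod 2 = 0+0+0+0+0+0+0+0+0+0+0+0+0+0+0+0+0+0+0+0+0+0+0+0+0+0 mod 2 = 0
  c[19] = d·G[:,19] = (01010010011010011010111011)·(00000000000000100000000000) mod 2 = 0+0+0+0+0+0+0+0+0+0+0+0+0+0+0+0+0+0+0+0+0+0+0+0+0+0 mod 2 = 0
  c[20] = d·G[:,20] = (01010010011010011010111011)·(00000000000000010000000000) mod 2 = 0+0+0+0+0+0+0+0+0+0+0+0+0+0+0+1+0+0+0+0+0+0+0+0+0+0 mod 2 = 1
  c[21] = d·G[:,21] = (01010010011010011010111011)·(00000000000000001000000000) mod 2 = 0+0+0+0+0+0+0+0+0+0+0+0+0+0+0+0+1+0+0+0+0+0+0+0+0+0 mod 2 = 1
  c[22] = d·G[:,22] = (01010010011010011010111011)·(00000000000000000100000000) mod 2 = 0+0+0+0+0+0+0+0+0+0+0+0+0+0+0+0+0+0+0+0+0+0+0+0+0+0 mod 2 = 0
  c[23] = d·G[:,23] = (01010010011010011010111011)·(00000000000000000010000000) mod 2 = 0+0+0+0+0+0+0+0+0+0+0+0+0+0+0+0+0+0+1+0+0+0+0+0+0+0 mod 2 = 1
  c[24] = d·G[:,24] = (01010010011010011010111011)·(00000000000000000001000000) mod 2 = 0+0+0+0+0+0+0+0+0+0+0+0+0+0+0+0+0+0+0+0+0+0+0+0+0+0 mod 2 = 0
  c[25] = d·G[:,25] = (01010010011010011010111011)·(00000000000000000000100000) mod 2 = 0+0+0+0+0+0+0+0+0+0+0+0+0+0+0+0+0+0+0+0+1+0+0+0+0+0 mod 2 = 1
  c[26] = d·G[:,26] = (01010010011010011010111011)·(00000000000000000000010000) mod 2 = 0+0+0+0+0+0+0+0+0+0+0+0+0+0+0+0+0+0+0+0+0+1+0+0+0+0 mod 2 = 1
  c[27] = d·G[:,27] = (01010010011010011010111011)·(00000000000000000000001000) mod 2 = 0+0+0+0+0+0+0+0+0+0+0+0+0+0+0+0+0+0+0+0+0+0+1+0+0+0 mod 2 = 1
  c[28] = d·G[:,28] = (01010010011010011010111011)·(00000000000000000000000100) mod 2 = 0+0+0+0+0+0+0+0+0+0+0+0+0+0+0+0+0+0+0+0+0+0+0+0+0+0 mod 2 = 0
  c[29] = d·G[:,29] = (01010010011010011010111011)·(00000000000000000000000010) mod 2 = 0+0+0+0+0+0+0+0+0+0+0+0+0+0+0+0+0+0+0+0+0+0+0+0+1+0 mod 2 = 1
  c[30] = d·G[:,30] = (01010010011010011010111011)·(00000000000000000000000001) mod 2 = 0+0+0+0+0+0+0+0+0+0+0+0+0+0+0+0+0+0+0+0+0+0+0+0+0+1 mod 2 = 1
Codeword = 1001101100100111010011010111011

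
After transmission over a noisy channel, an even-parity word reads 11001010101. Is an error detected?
Sum of received bits: 1+1+0+0+1+0+1+0+1+0+1 = 6; 6 mod 2 = 0. Result is 0 → no error detected.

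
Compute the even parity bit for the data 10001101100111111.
Sum of data bits: 1+0+0+0+1+1+0+1+1+0+0+1+1+1+1+1+1 = 11.
11 mod 2 = 1, so parity bit = 1.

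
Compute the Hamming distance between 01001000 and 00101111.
XOR = 01100111, count of 1s = 5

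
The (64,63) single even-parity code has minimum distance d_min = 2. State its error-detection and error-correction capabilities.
Detection only: up to d_min − 1 = 1 errors.
Correction: up to ⌊(d_min − 1)/2⌋ = ⌊1/2⌋ = 0 errors.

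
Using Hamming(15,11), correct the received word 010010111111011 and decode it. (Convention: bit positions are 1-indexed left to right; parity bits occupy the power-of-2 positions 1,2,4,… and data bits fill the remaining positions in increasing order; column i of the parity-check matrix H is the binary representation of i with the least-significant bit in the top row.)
Syndrome s = H · r^T (mod 2), r = 010010111111011:
  s[0] = (101010101010101)·(010010111111011) mod 2 = 0+0+0+0+1+0+1+0+1+0+1+0+0+0+1 mod 2 = 1
  s[1] = (011001100110011)·(010010111111011) mod 2 = 0+1+0+0+0+0+1+0+0+1+1+0+0+1+1 mod 2 = 0
  s[2] = (000111100001111)·(010010111111011) mod 2 = 0+0+0+0+1+0+1+0+0+0+0+1+0+1+1 mod 2 = 1
  s[3] = (000000011111111)·(010010111111011) mod 2 = 0+0+0+0+0+0+0+1+1+1+1+1+0+1+1 mod 2 = 1
Syndrome = 1011
Column 13 of H equals this syndrome → error at bit 13 (1-indexed).
Flip bit 13: 010010111111011 → 010010111111111
Extract data bits at positions {3,5,6,7,9,10,11,12,13,14,15}: 01011111111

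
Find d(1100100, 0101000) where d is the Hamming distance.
XOR = 1001100, count of 1s = 3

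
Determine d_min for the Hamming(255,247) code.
d_min = 3 (every single-error-correcting Hamming code has d_min = 3).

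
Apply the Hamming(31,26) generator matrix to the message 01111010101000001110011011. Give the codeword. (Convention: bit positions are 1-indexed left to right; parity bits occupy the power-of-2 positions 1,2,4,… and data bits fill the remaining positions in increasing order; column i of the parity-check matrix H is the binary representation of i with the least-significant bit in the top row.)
Codeword c = d · G (mod 2), d = 01111010101000001110011011:
  c[0] = d·G[:,0] = (01111010101000001110011011)·(11011010101101010101010101) mod 2 = 0+1+0+1+1+0+1+0+1+0+1+0+0+0+0+0+0+1+0+0+0+1+0+0+0+1 mod 2 = 1
  c[1] = d·G[:,1] = (01111010101000001110011011)·(10110110011011001100110011) mod 2 = 0+0+1+1+0+0+1+0+0+0+1+0+0+0+0+0+1+1+0+0+0+1+0+0+1+1 mod 2 = 1
  c[2] = d·G[:,2] = (01111010101000001110011011)·(10000000000000000000000000) mod 2 = 0+0+0+0+0+0+0+0+0+0+0+0+0+0+0+0+0+0+0+0+0+0+0+0+0+0 mod 2 = 0
  c[3] = d·G[:,3] = (01111010101000001110011011)·(01110001111000111100001111) mod 2 = 0+1+1+1+0+0+0+0+1+0+1+0+0+0+0+0+1+1+0+0+0+0+1+0+1+1 mod 2 = 0
  c[4] = d·G[:,4] = (01111010101000001110011011)·(01000000000000000000000000) mod 2 = 0+1+0+0+0+0+0+0+0+0+0+0+0+0+0+0+0+0+0+0+0+0+0+0+0+0 mod 2 = 1
  c[5] = d·G[:,5] = (01111010101000001110011011)·(00100000000000000000000000) mod 2 = 0+0+1+0+0+0+0+0+0+0+0+0+0+0+0+0+0+0+0+0+0+0+0+0+0+0 mod 2 = 1
  c[6] = d·G[:,6] = (01111010101000001110011011)·(00010000000000000000000000) mod 2 = 0+0+0+1+0+0+0+0+0+0+0+0+0+0+0+0+0+0+0+0+0+0+0+0+0+0 mod 2 = 1
  c[7] = d·G[:,7] = (01111010101000001110011011)·(00001111111000000011111111) mod 2 = 0+0+0+0+1+0+1+0+1+0+1+0+0+0+0+0+0+0+1+0+0+1+1+0+1+1 mod 2 = 1
  c[8] = d·G[:,8] = (01111010101000001110011011)·(00001000000000000000000000) mod 2 = 0+0+0+0+1+0+0+0+0+0+0+0+0+0+0+0+0+0+0+0+0+0+0+0+0+0 mod 2 = 1
  c[9] = d·G[:,9] = (01111010101000001110011011)·(00000100000000000000000000) mod 2 = 0+0+0+0+0+0+0+0+0+0+0+0+0+0+0+0+0+0+0+0+0+0+0+0+0+0 mod 2 = 0
  c[10] = d·G[:,10] = (01111010101000001110011011)·(00000010000000000000000000) mod 2 = 0+0+0+0+0+0+1+0+0+0+0+0+0+0+0+0+0+0+0+0+0+0+0+0+0+0 mod 2 = 1
  c[11] = d·G[:,11] = (01111010101000001110011011)·(00000001000000000000000000) mod 2 = 0+0+0+0+0+0+0+0+0+0+0+0+0+0+0+0+0+0+0+0+0+0+0+0+0+0 mod 2 = 0
  c[12] = d·G[:,12] = (01111010101000001110011011)·(00000000100000000000000000) mod 2 = 0+0+0+0+0+0+0+0+1+0+0+0+0+0+0+0+0+0+0+0+0+0+0+0+0+0 mod 2 = 1
  c[13] = d·G[:,13] = (01111010101000001110011011)·(00000000010000000000000000) mod 2 = 0+0+0+0+0+0+0+0+0+0+0+0+0+0+0+0+0+0+0+0+0+0+0+0+0+0 mod 2 = 0
  c[14] = d·G[:,14] = (01111010101000001110011011)·(00000000001000000000000000) mod 2 = 0+0+0+0+0+0+0+0+0+0+1+0+0+0+0+0+0+0+0+0+0+0+0+0+0+0 mod 2 = 1
  c[15] = d·G[:,15] = (01111010101000001110011011)·(00000000000111111111111111) mod 2 = 0+0+0+0+0+0+0+0+0+0+0+0+0+0+0+0+1+1+1+0+0+1+1+0+1+1 mod 2 = 1
  c[16] = d·G[:,16] = (01111010101000001110011011)·(00000000000100000000000000) mod 2 = 0+0+0+0+0+0+0+0+0+0+0+0+0+0+0+0+0+0+0+0+0+0+0+0+0+0 mod 2 = 0
  c[17] = d·G[:,17] = (01111010101000001110011011)·(00000000000010000000000000) mod 2 = 0+0+0+0+0+0+0+0+0+0+0+0+0+0+0+0+0+0+0+0+0+0+0+0+0+0 mod 2 = 0
  c[18] = d·G[:,18] = (01111010101000001110011011)·(00000000000001000000000000) mod 2 = 0+0+0+0+0+0+0+0+0+0+0+0+0+0+0+0+0+0+0+0+0+0+0+0+0+0 mod 2 = 0
  c[19] = d·G[:,19] = (01111010101000001110011011)·(00000000000000100000000000) mod 2 = 0+0+0+0+0+0+0+0+0+0+0+0+0+0+0+0+0+0+0+0+0+0+0+0+0+0 mod 2 = 0
  c[20] = d·G[:,20] = (01111010101000001110011011)·(00000000000000010000000000) mod 2 = 0+0+0+0+0+0+0+0+0+0+0+0+0+0+0+0+0+0+0+0+0+0+0+0+0+0 mod 2 = 0
  c[21] = d·G[:,21] = (01111010101000001110011011)·(00000000000000001000000000) mod 2 = 0+0+0+0+0+0+0+0+0+0+0+0+0+0+0+0+1+0+0+0+0+0+0+0+0+0 mod 2 = 1
  c[22] = d·G[:,22] = (01111010101000001110011011)·(00000000000000000100000000) mod 2 = 0+0+0+0+0+0+0+0+0+0+0+0+0+0+0+0+0+1+0+0+0+0+0+0+0+0 mod 2 = 1
  c[23] = d·G[:,23] = (01111010101000001110011011)·(00000000000000000010000000) mod 2 = 0+0+0+0+0+0+0+0+0+0+0+0+0+0+0+0+0+0+1+0+0+0+0+0+0+0 mod 2 = 1
  c[24] = d·G[:,24] = (01111010101000001110011011)·(00000000000000000001000000) mod 2 = 0+0+0+0+0+0+0+0+0+0+0+0+0+0+0+0+0+0+0+0+0+0+0+0+0+0 mod 2 = 0
  c[25] = d·G[:,25] = (01111010101000001110011011)·(00000000000000000000100000) mod 2 = 0+0+0+0+0+0+0+0+0+0+0+0+0+0+0+0+0+0+0+0+0+0+0+0+0+0 mod 2 = 0
  c[26] = d·G[:,26] = (01111010101000001110011011)·(00000000000000000000010000) mod 2 = 0+0+0+0+0+0+0+0+0+0+0+0+0+0+0+0+0+0+0+0+0+1+0+0+0+0 mod 2 = 1
  c[27] = d·G[:,27] = (01111010101000001110011011)·(00000000000000000000001000) mod 2 = 0+0+0+0+0+0+0+0+0+0+0+0+0+0+0+0+0+0+0+0+0+0+1+0+0+0 mod 2 = 1
  c[28] = d·G[:,28] = (01111010101000001110011011)·(00000000000000000000000100) mod 2 = 0+0+0+0+0+0+0+0+0+0+0+0+0+0+0+0+0+0+0+0+0+0+0+0+0+0 mod 2 = 0
  c[29] = d·G[:,29] = (01111010101000001110011011)·(00000000000000000000000010) mod 2 = 0+0+0+0+0+0+0+0+0+0+0+0+0+0+0+0+0+0+0+0+0+0+0+0+1+0 mod 2 = 1
  c[30] = d·G[:,30] = (01111010101000001110011011)·(00000000000000000000000001) mod 2 = 0+0+0+0+0+0+0+0+0+0+0+0+0+0+0+0+0+0+0+0+0+0+0+0+0+1 mod 2 = 1
Codeword = 1100111110101011000001110011011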